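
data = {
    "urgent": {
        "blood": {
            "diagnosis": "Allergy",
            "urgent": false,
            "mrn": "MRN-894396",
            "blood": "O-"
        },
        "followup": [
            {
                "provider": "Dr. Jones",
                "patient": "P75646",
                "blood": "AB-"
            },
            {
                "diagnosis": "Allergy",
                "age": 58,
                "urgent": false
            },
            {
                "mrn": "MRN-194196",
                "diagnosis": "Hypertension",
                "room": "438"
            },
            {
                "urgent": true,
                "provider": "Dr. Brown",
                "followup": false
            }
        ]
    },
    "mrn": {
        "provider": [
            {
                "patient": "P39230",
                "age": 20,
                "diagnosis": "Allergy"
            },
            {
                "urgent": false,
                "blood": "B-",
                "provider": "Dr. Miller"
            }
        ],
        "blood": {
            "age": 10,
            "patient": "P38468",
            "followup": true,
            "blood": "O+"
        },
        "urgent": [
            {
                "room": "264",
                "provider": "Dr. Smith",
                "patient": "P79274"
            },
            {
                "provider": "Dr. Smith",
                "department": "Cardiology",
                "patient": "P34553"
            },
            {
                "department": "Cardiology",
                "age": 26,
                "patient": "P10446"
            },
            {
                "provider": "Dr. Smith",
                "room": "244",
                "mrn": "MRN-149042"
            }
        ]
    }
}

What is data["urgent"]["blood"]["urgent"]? False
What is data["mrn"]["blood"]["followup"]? True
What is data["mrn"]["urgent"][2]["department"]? "Cardiology"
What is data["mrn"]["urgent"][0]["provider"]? "Dr. Smith"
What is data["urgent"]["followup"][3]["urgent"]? True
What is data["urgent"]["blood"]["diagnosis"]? "Allergy"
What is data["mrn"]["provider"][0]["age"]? 20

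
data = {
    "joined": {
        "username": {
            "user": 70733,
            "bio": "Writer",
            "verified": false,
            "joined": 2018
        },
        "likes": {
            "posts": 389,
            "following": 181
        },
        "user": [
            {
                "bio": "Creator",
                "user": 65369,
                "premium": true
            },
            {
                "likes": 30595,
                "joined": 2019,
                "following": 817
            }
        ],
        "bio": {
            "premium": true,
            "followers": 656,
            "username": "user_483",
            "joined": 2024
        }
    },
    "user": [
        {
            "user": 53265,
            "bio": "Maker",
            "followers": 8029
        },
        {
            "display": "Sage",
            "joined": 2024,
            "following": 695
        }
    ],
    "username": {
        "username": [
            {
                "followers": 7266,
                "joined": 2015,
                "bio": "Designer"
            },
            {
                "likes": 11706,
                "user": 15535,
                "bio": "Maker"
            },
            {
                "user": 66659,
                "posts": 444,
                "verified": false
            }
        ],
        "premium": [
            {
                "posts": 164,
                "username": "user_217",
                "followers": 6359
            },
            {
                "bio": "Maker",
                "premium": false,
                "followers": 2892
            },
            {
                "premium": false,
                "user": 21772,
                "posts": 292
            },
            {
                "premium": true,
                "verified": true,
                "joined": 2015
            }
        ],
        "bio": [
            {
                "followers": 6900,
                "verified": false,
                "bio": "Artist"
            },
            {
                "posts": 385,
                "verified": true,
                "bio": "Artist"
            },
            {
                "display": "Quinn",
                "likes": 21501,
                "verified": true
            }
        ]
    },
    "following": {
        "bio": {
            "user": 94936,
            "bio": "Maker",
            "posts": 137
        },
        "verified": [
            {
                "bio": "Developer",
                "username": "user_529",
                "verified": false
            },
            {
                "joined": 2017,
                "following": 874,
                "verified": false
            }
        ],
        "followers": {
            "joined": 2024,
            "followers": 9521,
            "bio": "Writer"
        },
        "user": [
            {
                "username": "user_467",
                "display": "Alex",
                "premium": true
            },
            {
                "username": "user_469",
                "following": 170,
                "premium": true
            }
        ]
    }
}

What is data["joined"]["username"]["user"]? 70733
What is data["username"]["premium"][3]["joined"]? 2015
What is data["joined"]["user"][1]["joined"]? 2019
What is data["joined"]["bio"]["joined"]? 2024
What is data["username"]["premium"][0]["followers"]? 6359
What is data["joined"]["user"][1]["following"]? 817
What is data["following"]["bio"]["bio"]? "Maker"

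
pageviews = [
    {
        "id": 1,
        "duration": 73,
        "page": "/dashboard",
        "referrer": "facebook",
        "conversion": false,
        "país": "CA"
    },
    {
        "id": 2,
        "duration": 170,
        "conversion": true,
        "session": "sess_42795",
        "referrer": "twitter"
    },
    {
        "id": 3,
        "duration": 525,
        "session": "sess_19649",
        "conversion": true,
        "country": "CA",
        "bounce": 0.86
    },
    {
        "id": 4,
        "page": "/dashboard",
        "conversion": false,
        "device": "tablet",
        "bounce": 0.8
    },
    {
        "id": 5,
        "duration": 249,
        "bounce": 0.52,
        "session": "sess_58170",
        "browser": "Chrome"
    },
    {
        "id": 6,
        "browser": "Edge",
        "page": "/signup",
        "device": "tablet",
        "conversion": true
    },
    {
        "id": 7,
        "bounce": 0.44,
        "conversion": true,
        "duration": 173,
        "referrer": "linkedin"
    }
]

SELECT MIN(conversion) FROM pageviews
False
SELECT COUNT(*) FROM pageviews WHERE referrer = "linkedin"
1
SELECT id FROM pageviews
[1, 2, 3, 4, 5, 6, 7]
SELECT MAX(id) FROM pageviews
7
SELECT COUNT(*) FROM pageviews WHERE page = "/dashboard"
2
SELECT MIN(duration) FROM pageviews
73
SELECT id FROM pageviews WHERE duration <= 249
[1, 2, 5, 7]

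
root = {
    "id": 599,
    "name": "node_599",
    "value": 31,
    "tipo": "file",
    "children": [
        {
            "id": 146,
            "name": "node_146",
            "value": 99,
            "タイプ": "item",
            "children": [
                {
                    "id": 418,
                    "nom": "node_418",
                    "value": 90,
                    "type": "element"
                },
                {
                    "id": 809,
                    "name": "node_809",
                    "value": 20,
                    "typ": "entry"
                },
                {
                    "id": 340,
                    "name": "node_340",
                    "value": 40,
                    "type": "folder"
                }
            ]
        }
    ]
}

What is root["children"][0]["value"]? 99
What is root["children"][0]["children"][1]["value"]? 20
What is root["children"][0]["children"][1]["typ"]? "entry"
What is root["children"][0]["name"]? "node_146"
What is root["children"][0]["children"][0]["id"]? 418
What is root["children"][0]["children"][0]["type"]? "element"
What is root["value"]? 31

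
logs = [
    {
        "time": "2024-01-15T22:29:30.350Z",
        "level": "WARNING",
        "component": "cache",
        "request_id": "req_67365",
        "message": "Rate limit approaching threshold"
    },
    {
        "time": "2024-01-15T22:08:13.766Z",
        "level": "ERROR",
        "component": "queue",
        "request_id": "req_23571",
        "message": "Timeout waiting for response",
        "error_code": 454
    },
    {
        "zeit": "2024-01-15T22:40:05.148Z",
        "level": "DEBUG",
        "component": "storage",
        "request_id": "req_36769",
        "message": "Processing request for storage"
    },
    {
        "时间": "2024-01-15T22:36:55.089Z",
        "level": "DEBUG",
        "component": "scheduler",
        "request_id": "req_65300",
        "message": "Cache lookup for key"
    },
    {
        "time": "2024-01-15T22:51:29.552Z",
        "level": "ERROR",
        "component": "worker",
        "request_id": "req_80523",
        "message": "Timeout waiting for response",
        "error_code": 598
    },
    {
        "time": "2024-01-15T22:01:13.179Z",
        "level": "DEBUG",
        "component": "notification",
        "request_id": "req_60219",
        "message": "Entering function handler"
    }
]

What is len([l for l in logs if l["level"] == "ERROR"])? 2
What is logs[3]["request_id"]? "req_65300"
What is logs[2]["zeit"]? "2024-01-15T22:40:05.148Z"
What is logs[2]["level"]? "DEBUG"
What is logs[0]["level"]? "WARNING"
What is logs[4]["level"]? "ERROR"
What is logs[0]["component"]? "cache"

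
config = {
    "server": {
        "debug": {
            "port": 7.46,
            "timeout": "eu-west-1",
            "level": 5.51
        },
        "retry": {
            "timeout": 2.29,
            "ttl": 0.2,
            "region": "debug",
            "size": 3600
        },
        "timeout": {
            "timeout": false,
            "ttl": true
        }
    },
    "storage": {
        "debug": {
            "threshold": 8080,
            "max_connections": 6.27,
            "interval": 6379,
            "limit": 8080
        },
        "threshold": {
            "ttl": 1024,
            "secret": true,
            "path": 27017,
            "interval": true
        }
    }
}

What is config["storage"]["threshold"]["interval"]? True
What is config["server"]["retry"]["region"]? "debug"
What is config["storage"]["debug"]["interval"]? 6379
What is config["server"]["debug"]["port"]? 7.46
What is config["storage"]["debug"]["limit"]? 8080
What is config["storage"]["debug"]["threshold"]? 8080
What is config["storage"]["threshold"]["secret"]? True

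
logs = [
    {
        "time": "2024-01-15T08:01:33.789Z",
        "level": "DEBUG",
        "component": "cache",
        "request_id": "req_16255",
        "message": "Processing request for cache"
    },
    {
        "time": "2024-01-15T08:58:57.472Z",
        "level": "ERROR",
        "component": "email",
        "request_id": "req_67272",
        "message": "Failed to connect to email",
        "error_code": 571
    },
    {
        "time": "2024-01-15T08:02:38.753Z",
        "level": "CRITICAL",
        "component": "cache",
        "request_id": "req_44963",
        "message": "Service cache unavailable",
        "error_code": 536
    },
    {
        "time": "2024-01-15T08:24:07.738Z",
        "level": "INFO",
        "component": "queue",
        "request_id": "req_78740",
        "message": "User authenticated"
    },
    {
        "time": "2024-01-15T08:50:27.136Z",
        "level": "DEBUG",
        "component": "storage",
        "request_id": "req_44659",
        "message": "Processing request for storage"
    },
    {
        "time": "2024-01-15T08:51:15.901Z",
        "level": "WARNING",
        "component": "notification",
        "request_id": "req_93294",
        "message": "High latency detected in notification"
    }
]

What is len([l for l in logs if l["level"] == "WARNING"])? 1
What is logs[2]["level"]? "CRITICAL"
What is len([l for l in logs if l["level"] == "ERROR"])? 1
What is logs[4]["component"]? "storage"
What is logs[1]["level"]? "ERROR"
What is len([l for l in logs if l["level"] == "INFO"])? 1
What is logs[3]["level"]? "INFO"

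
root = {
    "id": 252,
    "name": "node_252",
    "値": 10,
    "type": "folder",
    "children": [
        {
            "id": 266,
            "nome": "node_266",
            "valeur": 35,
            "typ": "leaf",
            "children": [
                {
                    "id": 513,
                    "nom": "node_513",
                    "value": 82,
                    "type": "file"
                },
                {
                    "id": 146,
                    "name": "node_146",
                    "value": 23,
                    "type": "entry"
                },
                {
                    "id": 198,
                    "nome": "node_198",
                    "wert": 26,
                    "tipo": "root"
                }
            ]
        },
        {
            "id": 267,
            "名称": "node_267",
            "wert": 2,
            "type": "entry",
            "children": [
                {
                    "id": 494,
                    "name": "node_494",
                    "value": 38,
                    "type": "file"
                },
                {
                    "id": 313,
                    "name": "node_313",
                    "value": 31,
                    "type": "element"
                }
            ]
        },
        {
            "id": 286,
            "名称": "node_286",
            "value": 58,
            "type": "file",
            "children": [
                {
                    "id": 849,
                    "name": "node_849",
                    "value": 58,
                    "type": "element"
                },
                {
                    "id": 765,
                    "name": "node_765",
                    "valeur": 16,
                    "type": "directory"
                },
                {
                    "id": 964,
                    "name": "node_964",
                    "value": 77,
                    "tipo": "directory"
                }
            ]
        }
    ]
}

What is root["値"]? 10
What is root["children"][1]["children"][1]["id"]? 313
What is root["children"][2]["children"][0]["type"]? "element"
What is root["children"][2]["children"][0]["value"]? 58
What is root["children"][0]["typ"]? "leaf"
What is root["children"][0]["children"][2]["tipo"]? "root"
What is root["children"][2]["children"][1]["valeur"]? 16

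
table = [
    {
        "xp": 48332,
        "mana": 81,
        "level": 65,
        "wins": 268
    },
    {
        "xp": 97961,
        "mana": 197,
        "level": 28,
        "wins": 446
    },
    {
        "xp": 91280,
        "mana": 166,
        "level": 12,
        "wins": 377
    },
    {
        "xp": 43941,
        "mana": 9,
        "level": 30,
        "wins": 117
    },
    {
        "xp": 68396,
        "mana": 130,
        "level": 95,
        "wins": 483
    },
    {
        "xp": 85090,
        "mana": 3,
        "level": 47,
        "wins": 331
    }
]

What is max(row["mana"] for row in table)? 197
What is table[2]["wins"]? 377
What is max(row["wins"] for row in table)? 483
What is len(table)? 6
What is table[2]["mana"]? 166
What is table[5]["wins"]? 331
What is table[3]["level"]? 30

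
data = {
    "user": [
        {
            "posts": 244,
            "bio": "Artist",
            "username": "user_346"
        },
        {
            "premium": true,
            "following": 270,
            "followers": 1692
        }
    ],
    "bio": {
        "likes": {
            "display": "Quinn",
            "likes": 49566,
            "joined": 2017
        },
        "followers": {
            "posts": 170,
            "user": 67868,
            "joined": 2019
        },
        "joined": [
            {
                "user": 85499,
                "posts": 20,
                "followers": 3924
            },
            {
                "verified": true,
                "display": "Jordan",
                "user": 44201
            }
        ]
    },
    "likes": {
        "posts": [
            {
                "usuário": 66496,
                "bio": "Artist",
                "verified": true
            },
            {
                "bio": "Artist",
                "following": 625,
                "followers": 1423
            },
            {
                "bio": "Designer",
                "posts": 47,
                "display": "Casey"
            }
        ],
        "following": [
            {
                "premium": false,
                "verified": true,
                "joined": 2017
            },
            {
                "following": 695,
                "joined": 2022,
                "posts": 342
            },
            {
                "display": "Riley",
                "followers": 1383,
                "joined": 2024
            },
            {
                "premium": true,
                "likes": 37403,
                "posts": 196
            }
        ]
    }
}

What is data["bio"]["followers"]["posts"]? 170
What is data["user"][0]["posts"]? 244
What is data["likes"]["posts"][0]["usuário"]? 66496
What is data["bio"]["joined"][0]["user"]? 85499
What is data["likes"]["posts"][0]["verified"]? True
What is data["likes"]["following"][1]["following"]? 695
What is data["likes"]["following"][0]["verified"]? True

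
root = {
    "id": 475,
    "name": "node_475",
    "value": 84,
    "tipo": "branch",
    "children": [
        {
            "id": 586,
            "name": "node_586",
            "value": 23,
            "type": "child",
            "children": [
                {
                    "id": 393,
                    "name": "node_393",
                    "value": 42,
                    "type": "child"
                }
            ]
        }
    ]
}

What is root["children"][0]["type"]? "child"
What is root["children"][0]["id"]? 586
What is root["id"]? 475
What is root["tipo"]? "branch"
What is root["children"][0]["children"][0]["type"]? "child"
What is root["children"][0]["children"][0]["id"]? 393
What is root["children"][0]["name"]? "node_586"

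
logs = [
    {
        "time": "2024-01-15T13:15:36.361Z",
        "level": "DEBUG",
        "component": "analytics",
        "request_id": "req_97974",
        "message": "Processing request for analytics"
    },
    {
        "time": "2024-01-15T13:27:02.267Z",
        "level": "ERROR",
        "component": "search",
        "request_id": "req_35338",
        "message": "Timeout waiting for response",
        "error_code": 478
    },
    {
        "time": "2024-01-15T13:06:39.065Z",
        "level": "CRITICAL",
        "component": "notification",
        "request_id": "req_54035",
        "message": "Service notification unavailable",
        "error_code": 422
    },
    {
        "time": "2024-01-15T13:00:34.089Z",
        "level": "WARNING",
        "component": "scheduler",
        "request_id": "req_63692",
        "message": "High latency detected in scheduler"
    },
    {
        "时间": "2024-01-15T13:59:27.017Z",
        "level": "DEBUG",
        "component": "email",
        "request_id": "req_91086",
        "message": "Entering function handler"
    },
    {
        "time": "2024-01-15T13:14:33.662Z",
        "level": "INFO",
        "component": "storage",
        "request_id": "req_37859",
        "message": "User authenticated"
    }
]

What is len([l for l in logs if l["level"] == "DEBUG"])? 2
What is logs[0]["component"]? "analytics"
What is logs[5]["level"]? "INFO"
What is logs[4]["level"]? "DEBUG"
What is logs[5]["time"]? "2024-01-15T13:14:33.662Z"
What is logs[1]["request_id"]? "req_35338"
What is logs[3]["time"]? "2024-01-15T13:00:34.089Z"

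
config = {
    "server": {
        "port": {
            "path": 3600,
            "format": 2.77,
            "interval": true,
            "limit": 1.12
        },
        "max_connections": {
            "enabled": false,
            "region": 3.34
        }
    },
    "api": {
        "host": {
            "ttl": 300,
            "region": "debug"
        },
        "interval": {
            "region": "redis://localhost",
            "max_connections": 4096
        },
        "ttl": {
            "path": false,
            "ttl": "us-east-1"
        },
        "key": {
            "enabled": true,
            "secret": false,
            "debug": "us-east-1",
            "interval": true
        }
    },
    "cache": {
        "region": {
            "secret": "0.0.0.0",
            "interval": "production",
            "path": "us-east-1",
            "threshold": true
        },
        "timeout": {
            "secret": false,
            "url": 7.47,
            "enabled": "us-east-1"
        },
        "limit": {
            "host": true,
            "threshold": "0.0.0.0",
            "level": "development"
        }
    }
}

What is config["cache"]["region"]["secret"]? "0.0.0.0"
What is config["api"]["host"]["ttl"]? 300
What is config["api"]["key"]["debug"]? "us-east-1"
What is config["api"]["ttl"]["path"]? False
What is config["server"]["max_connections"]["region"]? 3.34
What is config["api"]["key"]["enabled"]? True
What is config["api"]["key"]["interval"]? True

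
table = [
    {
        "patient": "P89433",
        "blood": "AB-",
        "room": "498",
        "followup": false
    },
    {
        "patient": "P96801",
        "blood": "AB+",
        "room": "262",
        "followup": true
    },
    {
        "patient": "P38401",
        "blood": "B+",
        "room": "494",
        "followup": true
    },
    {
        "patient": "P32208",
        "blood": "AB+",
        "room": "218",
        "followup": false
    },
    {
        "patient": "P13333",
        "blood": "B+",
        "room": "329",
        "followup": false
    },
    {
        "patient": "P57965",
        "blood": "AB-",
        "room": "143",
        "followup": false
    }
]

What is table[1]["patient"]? "P96801"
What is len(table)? 6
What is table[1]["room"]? "262"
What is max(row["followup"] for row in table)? True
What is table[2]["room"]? "494"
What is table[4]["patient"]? "P13333"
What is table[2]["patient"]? "P38401"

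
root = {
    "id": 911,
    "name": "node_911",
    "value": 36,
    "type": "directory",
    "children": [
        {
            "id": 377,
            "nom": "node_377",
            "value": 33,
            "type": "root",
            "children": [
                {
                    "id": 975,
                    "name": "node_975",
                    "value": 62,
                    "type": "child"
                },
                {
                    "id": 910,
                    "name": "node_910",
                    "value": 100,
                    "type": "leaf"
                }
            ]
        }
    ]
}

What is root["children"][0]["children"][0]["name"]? "node_975"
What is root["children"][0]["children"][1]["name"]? "node_910"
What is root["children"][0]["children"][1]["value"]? 100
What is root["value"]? 36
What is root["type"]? "directory"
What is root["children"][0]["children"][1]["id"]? 910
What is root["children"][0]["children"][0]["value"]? 62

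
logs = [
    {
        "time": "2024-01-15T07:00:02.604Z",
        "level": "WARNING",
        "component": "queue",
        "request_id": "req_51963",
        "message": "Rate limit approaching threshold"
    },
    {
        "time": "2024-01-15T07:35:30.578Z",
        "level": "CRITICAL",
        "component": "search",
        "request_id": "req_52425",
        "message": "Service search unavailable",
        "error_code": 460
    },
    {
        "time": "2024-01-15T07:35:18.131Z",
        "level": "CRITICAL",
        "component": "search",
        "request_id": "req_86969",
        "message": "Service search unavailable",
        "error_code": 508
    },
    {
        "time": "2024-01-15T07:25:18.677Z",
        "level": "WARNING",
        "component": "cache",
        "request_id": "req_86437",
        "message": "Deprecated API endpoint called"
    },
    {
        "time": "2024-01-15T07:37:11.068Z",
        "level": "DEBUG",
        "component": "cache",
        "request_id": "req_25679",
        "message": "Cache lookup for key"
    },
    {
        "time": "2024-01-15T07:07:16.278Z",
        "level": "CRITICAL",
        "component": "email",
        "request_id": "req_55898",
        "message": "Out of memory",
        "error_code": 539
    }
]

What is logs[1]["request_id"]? "req_52425"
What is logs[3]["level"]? "WARNING"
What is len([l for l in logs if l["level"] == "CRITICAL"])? 3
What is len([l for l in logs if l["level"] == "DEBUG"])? 1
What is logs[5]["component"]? "email"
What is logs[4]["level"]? "DEBUG"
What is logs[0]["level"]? "WARNING"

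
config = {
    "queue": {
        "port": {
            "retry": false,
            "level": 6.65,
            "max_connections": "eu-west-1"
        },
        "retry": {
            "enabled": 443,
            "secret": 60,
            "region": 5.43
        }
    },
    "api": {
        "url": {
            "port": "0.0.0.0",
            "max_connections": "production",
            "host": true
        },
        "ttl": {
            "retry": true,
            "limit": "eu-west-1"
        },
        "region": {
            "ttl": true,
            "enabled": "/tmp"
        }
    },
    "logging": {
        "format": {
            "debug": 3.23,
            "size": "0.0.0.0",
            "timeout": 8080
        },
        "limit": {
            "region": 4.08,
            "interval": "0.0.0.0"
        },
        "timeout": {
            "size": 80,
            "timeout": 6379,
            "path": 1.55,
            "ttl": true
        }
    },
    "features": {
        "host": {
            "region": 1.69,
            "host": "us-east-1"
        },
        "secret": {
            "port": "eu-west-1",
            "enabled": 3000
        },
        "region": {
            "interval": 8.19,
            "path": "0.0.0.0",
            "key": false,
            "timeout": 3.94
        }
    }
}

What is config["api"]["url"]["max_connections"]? "production"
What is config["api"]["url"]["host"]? True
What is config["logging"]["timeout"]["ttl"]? True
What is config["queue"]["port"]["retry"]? False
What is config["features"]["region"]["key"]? False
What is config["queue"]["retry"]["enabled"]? 443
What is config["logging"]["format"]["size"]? "0.0.0.0"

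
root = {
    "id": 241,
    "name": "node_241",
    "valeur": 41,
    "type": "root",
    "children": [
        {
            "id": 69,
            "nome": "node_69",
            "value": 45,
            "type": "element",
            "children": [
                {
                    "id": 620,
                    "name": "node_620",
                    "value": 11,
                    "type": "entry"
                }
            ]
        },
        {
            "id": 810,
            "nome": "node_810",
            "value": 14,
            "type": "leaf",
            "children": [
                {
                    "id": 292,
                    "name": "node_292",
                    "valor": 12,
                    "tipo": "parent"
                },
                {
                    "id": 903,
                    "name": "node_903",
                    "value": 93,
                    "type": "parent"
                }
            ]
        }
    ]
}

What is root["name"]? "node_241"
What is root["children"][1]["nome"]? "node_810"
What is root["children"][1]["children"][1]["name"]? "node_903"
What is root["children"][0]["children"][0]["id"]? 620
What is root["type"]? "root"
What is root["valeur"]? 41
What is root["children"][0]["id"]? 69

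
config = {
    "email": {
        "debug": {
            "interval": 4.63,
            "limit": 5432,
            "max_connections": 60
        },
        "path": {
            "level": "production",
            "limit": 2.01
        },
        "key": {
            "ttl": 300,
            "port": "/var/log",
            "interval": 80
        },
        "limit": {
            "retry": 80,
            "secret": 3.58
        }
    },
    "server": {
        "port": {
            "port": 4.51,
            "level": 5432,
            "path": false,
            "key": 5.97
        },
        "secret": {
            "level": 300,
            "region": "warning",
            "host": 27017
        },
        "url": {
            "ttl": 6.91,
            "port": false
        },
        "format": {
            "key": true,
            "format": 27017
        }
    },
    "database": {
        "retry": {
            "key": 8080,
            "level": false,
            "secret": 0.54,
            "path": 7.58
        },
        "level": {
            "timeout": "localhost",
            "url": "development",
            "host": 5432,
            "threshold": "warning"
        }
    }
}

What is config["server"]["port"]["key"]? 5.97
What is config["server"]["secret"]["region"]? "warning"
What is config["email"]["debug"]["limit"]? 5432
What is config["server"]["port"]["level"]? 5432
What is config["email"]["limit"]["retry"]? 80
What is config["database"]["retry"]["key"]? 8080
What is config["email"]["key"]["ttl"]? 300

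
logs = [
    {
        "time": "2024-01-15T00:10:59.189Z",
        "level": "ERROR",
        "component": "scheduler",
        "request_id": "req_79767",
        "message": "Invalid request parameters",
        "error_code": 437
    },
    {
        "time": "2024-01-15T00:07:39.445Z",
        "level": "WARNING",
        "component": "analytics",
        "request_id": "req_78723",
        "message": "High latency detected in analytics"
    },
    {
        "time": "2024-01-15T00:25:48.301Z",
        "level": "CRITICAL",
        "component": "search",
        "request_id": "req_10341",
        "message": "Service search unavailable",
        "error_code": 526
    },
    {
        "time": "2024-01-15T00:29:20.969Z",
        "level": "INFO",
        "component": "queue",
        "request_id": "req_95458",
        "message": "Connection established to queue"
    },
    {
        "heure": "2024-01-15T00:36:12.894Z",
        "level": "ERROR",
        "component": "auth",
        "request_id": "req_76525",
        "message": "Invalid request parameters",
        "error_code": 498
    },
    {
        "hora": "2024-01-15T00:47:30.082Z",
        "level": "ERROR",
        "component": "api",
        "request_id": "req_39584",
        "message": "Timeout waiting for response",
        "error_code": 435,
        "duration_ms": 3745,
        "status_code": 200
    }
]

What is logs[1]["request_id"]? "req_78723"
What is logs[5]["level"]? "ERROR"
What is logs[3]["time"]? "2024-01-15T00:29:20.969Z"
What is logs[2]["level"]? "CRITICAL"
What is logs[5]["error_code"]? 435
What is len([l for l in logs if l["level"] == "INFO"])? 1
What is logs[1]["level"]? "WARNING"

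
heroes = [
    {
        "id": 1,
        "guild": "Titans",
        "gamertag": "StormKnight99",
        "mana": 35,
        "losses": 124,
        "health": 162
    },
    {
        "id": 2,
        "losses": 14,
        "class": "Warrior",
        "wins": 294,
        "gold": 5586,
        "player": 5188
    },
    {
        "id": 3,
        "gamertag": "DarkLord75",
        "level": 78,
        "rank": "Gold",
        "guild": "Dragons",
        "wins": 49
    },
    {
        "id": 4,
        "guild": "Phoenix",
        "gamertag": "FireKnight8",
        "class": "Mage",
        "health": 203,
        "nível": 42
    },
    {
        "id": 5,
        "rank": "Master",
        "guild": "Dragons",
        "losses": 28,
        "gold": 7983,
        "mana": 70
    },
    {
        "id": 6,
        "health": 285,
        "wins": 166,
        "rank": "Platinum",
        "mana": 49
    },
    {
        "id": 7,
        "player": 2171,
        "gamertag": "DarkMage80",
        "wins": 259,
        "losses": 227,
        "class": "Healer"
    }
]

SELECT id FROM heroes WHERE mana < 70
[1, 6]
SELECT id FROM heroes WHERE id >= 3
[3, 4, 5, 6, 7]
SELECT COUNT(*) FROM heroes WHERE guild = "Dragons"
2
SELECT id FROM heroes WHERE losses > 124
[7]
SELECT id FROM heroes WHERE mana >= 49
[5, 6]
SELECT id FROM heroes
[1, 2, 3, 4, 5, 6, 7]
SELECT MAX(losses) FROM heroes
227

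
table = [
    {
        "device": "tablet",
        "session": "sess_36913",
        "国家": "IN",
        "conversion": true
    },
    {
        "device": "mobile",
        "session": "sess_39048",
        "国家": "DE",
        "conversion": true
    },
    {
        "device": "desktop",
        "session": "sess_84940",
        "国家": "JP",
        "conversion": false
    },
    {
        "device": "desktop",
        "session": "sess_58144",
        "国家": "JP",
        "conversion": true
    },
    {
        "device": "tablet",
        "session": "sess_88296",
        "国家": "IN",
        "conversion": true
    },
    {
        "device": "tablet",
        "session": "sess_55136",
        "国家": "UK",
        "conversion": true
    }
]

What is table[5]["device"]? "tablet"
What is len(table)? 6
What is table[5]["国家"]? "UK"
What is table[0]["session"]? "sess_36913"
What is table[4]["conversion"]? True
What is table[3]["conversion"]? True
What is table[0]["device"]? "tablet"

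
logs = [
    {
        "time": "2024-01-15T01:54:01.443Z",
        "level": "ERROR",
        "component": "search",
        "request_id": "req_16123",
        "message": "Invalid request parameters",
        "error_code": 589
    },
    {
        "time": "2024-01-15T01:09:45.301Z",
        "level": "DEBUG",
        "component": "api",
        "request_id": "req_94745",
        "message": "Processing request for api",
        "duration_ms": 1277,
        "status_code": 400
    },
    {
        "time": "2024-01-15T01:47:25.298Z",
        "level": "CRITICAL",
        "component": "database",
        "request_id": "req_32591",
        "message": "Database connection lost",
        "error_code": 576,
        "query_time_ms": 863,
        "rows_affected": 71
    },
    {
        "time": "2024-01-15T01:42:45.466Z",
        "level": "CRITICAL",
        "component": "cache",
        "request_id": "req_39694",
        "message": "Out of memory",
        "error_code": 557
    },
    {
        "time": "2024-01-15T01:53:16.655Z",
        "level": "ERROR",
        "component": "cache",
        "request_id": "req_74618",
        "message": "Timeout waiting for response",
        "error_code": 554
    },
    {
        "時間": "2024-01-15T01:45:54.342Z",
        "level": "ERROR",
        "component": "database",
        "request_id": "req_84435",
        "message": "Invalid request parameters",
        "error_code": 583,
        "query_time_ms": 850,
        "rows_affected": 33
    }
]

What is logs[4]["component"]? "cache"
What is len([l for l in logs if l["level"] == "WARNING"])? 0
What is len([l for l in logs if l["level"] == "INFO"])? 0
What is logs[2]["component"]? "database"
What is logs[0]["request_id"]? "req_16123"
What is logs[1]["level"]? "DEBUG"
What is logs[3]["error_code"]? 557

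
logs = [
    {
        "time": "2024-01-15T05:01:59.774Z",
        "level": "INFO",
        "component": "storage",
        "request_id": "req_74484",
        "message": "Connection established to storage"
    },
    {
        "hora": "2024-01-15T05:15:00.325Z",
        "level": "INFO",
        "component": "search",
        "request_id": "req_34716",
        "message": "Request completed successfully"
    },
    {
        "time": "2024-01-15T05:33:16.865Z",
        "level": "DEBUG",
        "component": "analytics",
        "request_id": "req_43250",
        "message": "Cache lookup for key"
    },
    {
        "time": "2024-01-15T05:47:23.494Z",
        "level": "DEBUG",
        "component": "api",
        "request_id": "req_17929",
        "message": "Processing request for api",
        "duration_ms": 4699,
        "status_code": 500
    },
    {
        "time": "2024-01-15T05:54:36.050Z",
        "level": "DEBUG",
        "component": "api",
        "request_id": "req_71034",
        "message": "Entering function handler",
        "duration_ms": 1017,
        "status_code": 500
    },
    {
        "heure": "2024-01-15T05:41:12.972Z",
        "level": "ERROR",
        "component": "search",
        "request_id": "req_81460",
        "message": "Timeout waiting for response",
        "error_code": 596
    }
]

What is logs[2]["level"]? "DEBUG"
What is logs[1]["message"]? "Request completed successfully"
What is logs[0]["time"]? "2024-01-15T05:01:59.774Z"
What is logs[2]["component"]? "analytics"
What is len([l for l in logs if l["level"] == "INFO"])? 2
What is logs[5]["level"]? "ERROR"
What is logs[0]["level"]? "INFO"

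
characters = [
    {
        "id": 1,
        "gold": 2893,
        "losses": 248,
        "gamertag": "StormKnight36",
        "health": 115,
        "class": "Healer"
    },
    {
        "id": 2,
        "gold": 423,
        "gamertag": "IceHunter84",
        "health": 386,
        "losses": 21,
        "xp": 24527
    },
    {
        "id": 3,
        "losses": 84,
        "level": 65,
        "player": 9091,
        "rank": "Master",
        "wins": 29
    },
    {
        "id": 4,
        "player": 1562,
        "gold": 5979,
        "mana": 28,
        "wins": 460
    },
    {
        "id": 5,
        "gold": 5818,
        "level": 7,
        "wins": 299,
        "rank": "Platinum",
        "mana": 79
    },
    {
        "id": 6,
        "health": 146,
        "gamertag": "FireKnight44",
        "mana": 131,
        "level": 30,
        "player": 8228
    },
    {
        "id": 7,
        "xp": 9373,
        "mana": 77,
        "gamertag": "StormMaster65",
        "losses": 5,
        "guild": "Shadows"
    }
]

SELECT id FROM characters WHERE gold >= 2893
[1, 4, 5]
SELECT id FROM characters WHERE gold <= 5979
[1, 2, 4, 5]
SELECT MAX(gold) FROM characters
5979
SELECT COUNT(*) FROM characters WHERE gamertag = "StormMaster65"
1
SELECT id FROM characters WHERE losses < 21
[7]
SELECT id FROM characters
[1, 2, 3, 4, 5, 6, 7]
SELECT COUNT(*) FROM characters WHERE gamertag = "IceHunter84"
1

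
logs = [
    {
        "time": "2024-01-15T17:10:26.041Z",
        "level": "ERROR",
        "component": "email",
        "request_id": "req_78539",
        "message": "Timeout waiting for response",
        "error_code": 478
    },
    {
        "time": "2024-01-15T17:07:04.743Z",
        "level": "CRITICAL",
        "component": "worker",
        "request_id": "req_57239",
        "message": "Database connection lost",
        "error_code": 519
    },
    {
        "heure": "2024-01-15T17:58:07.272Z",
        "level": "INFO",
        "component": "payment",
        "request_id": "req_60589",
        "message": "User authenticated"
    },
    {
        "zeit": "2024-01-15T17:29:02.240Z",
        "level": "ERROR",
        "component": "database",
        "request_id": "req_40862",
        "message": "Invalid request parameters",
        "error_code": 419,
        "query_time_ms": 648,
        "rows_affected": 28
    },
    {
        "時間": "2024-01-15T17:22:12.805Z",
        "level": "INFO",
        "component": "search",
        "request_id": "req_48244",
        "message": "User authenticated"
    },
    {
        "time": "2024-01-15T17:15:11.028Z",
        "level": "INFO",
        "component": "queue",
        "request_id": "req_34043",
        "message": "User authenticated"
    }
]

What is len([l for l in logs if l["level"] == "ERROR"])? 2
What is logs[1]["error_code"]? 519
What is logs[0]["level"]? "ERROR"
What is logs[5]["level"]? "INFO"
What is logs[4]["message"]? "User authenticated"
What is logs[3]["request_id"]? "req_40862"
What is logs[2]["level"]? "INFO"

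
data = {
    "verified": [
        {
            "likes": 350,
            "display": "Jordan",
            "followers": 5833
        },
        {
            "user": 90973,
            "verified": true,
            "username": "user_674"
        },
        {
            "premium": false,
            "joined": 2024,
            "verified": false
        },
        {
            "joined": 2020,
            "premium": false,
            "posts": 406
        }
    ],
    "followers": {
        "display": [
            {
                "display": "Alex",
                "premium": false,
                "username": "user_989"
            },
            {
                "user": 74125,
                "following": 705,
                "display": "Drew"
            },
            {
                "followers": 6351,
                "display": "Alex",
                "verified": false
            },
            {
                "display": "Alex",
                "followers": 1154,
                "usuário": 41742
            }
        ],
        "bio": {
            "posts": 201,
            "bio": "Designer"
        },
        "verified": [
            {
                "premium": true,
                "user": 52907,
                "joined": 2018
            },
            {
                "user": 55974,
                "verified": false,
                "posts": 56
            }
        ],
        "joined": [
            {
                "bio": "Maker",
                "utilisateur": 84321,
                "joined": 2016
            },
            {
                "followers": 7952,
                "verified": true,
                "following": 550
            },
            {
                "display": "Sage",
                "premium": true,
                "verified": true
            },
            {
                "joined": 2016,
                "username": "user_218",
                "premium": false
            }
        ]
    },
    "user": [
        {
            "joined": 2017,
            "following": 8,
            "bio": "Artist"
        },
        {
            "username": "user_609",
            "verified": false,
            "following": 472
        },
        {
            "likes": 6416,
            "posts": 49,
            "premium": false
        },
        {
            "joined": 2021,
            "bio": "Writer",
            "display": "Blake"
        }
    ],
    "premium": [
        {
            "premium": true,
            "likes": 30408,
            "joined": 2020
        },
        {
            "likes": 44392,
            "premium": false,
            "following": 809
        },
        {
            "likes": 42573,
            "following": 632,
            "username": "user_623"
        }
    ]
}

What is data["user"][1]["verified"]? False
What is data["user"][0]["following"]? 8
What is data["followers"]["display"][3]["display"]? "Alex"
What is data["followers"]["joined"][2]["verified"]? True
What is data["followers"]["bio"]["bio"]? "Designer"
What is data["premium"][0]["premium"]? True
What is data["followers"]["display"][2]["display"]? "Alex"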